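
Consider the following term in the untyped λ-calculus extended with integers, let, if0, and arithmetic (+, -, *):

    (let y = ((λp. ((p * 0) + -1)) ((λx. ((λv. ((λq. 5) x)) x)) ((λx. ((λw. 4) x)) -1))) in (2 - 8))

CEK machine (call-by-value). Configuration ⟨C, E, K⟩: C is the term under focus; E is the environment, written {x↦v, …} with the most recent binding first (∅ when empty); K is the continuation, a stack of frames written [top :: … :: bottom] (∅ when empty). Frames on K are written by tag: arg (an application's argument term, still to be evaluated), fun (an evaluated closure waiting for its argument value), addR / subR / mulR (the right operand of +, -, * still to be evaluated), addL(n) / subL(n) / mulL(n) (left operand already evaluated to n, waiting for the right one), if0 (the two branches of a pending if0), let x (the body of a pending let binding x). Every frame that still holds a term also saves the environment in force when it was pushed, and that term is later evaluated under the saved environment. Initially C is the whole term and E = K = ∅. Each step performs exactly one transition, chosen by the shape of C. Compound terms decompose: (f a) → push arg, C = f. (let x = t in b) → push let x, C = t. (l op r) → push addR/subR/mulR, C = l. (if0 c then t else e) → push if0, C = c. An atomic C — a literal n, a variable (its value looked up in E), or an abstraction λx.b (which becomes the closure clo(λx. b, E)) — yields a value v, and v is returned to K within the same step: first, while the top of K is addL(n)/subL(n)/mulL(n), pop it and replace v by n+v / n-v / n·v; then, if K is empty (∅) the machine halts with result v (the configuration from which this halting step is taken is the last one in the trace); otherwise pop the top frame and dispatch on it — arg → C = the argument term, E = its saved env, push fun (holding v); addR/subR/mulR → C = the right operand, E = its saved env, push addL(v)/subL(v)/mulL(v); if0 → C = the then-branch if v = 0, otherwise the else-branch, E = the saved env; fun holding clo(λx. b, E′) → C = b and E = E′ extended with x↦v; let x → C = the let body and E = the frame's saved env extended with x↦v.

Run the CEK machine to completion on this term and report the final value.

Answer: -6

Execution trace:
0. <C=(let y = ((λp. ((p * 0) + -1)) ((λx. ((λv. ((λq. 5) x)) x)) ((λx. ((λw. 4) x)) -1))) in (2 - 8)), E=∅, K=∅>
1. <C=((λp. ((p * 0) + -1)) ((λx. ((λv. ((λq. 5) x)) x)) ((λx. ((λw. 4) x)) -1))), E=∅, K=[let y]>
2. <C=(λp. ((p * 0) + -1)), E=∅, K=[arg :: let y]>
3. <C=((λx. ((λv. ((λq. 5) x)) x)) ((λx. ((λw. 4) x)) -1)), E=∅, K=[fun :: let y]>
4. <C=(λx. ((λv. ((λq. 5) x)) x)), E=∅, K=[arg :: fun :: let y]>
5. <C=((λx. ((λw. 4) x)) -1), E=∅, K=[fun :: fun :: let y]>
6. <C=(λx. ((λw. 4) x)), E=∅, K=[arg :: fun :: fun :: let y]>
7. <C=-1, E=∅, K=[fun :: fun :: fun :: let y]>
8. <C=((λw. 4) x), E={x↦-1}, K=[fun :: fun :: let y]>
9. <C=(λw. 4), E={x↦-1}, K=[arg :: fun :: fun :: let y]>
10. <C=x, E={x↦-1}, K=[fun :: fun :: fun :: let y]>
11. <C=4, E={w↦-1, x↦-1}, K=[fun :: fun :: let y]>
12. <C=((λv. ((λq. 5) x)) x), E={x↦4}, K=[fun :: let y]>
13. <C=(λv. ((λq. 5) x)), E={x↦4}, K=[arg :: fun :: let y]>
14. <C=x, E={x↦4}, K=[fun :: fun :: let y]>
15. <C=((λq. 5) x), E={v↦4, x↦4}, K=[fun :: let y]>
16. <C=(λq. 5), E={v↦4, x↦4}, K=[arg :: fun :: let y]>
17. <C=x, E={v↦4, x↦4}, K=[fun :: fun :: let y]>
18. <C=5, E={q↦4, v↦4, x↦4}, K=[fun :: let y]>
19. <C=((p * 0) + -1), E={p↦5}, K=[let y]>
20. <C=(p * 0), E={p↦5}, K=[addR :: let y]>
21. <C=p, E={p↦5}, K=[mulR :: addR :: let y]>
22. <C=0, E={p↦5}, K=[mulL(5) :: addR :: let y]>
23. <C=-1, E={p↦5}, K=[addL(0) :: let y]>
24. <C=(2 - 8), E={y↦-1}, K=∅>
25. <C=2, E={y↦-1}, K=[subR]>
26. <C=8, E={y↦-1}, K=[subL(2)]>
→ final value -6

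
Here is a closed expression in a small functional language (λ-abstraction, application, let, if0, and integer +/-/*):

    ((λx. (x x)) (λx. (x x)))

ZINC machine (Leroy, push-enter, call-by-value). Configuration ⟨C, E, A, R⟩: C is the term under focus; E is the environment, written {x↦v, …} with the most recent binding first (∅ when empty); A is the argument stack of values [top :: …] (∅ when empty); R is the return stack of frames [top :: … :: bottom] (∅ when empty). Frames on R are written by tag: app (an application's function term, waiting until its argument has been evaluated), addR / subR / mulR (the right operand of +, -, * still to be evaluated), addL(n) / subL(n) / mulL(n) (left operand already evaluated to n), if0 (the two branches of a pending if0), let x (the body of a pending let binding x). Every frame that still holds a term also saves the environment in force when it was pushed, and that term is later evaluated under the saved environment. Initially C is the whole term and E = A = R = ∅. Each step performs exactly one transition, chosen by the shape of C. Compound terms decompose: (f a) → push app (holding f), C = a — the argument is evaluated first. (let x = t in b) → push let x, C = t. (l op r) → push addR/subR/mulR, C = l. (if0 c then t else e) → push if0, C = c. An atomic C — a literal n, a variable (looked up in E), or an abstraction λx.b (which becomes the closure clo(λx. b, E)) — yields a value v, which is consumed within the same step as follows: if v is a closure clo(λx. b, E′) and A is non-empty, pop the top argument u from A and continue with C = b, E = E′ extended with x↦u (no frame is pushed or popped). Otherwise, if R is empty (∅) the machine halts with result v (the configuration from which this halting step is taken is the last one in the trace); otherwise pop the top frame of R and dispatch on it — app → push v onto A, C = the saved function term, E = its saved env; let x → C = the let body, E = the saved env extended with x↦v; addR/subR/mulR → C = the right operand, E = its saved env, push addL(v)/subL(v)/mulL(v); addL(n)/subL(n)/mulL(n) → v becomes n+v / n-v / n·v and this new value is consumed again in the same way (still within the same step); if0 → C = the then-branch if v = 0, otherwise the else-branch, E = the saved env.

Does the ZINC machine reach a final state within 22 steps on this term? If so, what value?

t=0: [C=((λx. (x x)) (λx. (x x))) | E=∅ | A=∅ | R=∅]
t=1: [C=(λx. (x x)) | E=∅ | A=∅ | R=[app]]
t=2: [C=(λx. (x x)) | E=∅ | A=[clo(λx. (x x), ∅)] | R=∅]
t=3: [C=(x x) | E={x↦clo(λx. (x x), ∅)} | A=∅ | R=∅]
t=4: [C=x | E={x↦clo(λx. (x x), ∅)} | A=∅ | R=[app]]
t=5: [C=x | E={x↦clo(λx. (x x), ∅)} | A=[clo(λx. (x x), ∅)] | R=∅]
… configuration repeats with period 3 (steps 3–5 recur indefinitely) …

Answer: DIVERGES (no final state within 22 steps)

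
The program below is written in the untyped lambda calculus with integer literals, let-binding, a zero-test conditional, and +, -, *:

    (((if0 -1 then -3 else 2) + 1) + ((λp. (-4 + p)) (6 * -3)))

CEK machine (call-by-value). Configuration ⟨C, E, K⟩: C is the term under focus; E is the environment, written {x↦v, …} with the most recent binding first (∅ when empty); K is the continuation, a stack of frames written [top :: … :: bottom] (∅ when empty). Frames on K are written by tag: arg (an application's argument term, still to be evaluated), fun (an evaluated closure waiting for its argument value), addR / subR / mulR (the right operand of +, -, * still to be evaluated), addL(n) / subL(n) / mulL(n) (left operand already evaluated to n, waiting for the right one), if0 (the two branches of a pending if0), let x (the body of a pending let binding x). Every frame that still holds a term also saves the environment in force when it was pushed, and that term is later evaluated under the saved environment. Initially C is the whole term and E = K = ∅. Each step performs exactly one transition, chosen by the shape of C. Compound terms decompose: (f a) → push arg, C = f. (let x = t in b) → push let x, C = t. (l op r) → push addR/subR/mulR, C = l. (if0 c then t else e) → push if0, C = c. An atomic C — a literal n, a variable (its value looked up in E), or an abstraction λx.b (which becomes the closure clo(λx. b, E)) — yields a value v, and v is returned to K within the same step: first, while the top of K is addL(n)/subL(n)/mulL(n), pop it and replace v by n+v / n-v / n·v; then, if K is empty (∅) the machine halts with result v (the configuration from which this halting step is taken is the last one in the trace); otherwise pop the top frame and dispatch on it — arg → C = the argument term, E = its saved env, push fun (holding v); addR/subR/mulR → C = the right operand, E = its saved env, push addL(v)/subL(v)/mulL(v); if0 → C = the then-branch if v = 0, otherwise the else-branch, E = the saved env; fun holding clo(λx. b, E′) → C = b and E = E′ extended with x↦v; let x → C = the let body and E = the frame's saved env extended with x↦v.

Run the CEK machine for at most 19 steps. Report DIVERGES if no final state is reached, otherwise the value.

t=0: [C=(((if0 -1 then -3 else 2) + 1) + ((λp. (-4 + p)) (6 * -3))) | E=∅ | K=∅]
t=1: [C=((if0 -1 then -3 else 2) + 1) | E=∅ | K=[addR]]
t=2: [C=(if0 -1 then -3 else 2) | E=∅ | K=[addR :: addR]]
t=3: [C=-1 | E=∅ | K=[if0 :: addR :: addR]]
t=4: [C=2 | E=∅ | K=[addR :: addR]]
t=5: [C=1 | E=∅ | K=[addL(2) :: addR]]
t=6: [C=((λp. (-4 + p)) (6 * -3)) | E=∅ | K=[addL(3)]]
t=7: [C=(λp. (-4 + p)) | E=∅ | K=[arg :: addL(3)]]
t=8: [C=(6 * -3) | E=∅ | K=[fun :: addL(3)]]
t=9: [C=6 | E=∅ | K=[mulR :: fun :: addL(3)]]
t=10: [C=-3 | E=∅ | K=[mulL(6) :: fun :: addL(3)]]
t=11: [C=(-4 + p) | E={p↦-18} | K=[addL(3)]]
t=12: [C=-4 | E={p↦-18} | K=[addR :: addL(3)]]
t=13: [C=p | E={p↦-18} | K=[addL(-4) :: addL(3)]]
→ final value -19

Answer: -19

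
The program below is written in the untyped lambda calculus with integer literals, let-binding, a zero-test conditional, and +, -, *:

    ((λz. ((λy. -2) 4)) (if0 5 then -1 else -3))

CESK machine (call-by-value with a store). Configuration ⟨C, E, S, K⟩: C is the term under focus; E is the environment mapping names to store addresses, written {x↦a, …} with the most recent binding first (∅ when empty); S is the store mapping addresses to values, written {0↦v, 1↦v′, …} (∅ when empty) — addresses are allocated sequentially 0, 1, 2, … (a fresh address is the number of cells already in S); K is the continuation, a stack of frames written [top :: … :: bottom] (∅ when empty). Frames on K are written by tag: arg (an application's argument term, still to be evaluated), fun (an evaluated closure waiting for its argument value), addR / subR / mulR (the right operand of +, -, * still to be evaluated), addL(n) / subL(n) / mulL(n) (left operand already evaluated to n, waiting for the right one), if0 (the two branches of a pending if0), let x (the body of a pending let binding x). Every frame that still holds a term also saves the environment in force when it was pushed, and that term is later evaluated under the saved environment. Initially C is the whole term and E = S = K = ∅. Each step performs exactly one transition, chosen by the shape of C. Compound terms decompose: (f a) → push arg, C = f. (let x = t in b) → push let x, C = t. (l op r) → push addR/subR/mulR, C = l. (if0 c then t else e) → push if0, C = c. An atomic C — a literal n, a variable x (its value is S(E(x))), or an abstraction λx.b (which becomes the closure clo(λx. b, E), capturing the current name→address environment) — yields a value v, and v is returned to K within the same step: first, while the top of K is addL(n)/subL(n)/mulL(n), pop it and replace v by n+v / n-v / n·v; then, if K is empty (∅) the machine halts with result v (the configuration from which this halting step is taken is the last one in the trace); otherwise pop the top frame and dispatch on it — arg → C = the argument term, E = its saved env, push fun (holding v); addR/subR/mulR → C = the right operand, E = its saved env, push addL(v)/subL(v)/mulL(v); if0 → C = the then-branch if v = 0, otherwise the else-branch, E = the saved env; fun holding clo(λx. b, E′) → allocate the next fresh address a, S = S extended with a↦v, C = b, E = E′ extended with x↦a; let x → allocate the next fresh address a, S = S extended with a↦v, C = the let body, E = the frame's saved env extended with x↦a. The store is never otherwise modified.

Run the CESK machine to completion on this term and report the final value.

Answer: -2

Execution trace:
0. <C=((λz. ((λy. -2) 4)) (if0 5 then -1 else -3)), E=∅, S=∅, K=∅>
1. <C=(λz. ((λy. -2) 4)), E=∅, S=∅, K=[arg]>
2. <C=(if0 5 then -1 else -3), E=∅, S=∅, K=[fun]>
3. <C=5, E=∅, S=∅, K=[if0 :: fun]>
4. <C=-3, E=∅, S=∅, K=[fun]>
5. <C=((λy. -2) 4), E={z↦0}, S={0↦-3}, K=∅>
6. <C=(λy. -2), E={z↦0}, S={0↦-3}, K=[arg]>
7. <C=4, E={z↦0}, S={0↦-3}, K=[fun]>
8. <C=-2, E={y↦1, z↦0}, S={0↦-3, 1↦4}, K=∅>
→ final value -2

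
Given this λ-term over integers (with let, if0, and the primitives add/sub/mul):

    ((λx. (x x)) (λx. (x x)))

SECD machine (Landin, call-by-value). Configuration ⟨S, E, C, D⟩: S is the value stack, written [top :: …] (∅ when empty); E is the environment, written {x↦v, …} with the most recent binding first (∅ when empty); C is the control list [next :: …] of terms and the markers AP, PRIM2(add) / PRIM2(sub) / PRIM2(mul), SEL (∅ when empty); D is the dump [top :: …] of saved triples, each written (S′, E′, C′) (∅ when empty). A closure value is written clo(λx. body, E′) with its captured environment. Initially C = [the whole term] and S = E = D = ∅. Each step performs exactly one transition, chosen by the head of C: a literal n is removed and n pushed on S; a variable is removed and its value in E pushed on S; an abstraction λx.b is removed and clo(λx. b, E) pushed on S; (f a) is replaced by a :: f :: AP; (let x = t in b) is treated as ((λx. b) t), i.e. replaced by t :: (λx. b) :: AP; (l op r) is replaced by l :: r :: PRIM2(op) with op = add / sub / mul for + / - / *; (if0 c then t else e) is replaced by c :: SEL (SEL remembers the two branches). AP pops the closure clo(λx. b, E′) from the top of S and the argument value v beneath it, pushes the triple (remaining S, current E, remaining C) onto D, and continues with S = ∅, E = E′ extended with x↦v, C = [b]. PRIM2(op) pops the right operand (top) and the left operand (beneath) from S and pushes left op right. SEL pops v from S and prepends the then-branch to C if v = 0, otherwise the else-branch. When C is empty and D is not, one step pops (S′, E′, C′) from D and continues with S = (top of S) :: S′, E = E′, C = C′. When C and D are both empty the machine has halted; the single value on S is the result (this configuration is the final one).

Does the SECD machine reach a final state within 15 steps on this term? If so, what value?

step 0: [S=∅ | E=∅ | C=[((λx. (x x)) (λx. (x x)))] | D=∅]
step 1: [S=∅ | E=∅ | C=[(λx. (x x)) :: (λx. (x x)) :: AP] | D=∅]
step 2: [S=[clo(λx. (x x), ∅)] | E=∅ | C=[(λx. (x x)) :: AP] | D=∅]
step 3: [S=[clo(λx. (x x), ∅) :: clo(λx. (x x), ∅)] | E=∅ | C=[AP] | D=∅]
step 4: [S=∅ | E={x↦clo(λx. (x x), ∅)} | C=[(x x)] | D=[(∅, ∅, ∅)]]
step 5: [S=∅ | E={x↦clo(λx. (x x), ∅)} | C=[x :: x :: AP] | D=[(∅, ∅, ∅)]]
step 6: [S=[clo(λx. (x x), ∅)] | E={x↦clo(λx. (x x), ∅)} | C=[x :: AP] | D=[(∅, ∅, ∅)]]
step 7: [S=[clo(λx. (x x), ∅) :: clo(λx. (x x), ∅)] | E={x↦clo(λx. (x x), ∅)} | C=[AP] | D=[(∅, ∅, ∅)]]
step 8: [S=∅ | E={x↦clo(λx. (x x), ∅)} | C=[(x x)] | D=[(∅, {x↦clo(λx. (x x), ∅)}, ∅) :: (∅, ∅, ∅)]]
step 9: [S=∅ | E={x↦clo(λx. (x x), ∅)} | C=[x :: x :: AP] | D=[(∅, {x↦clo(λx. (x x), ∅)}, ∅) :: (∅, ∅, ∅)]]
step 10: [S=[clo(λx. (x x), ∅)] | E={x↦clo(λx. (x x), ∅)} | C=[x :: AP] | D=[(∅, {x↦clo(λx. (x x), ∅)}, ∅) :: (∅, ∅, ∅)]]
step 11: [S=[clo(λx. (x x), ∅) :: clo(λx. (x x), ∅)] | E={x↦clo(λx. (x x), ∅)} | C=[AP] | D=[(∅, {x↦clo(λx. (x x), ∅)}, ∅) :: (∅, ∅, ∅)]]
step 12: [S=∅ | E={x↦clo(λx. (x x), ∅)} | C=[(x x)] | D=[(∅, {x↦clo(λx. (x x), ∅)}, ∅) :: (∅, {x↦clo(λx. (x x), ∅)}, ∅) :: (∅, ∅, ∅)]]
step 13: [S=∅ | E={x↦clo(λx. (x x), ∅)} | C=[x :: x :: AP] | D=[(∅, {x↦clo(λx. (x x), ∅)}, ∅) :: (∅, {x↦clo(λx. (x x), ∅)}, ∅) :: (∅, ∅, ∅)]]
step 14: [S=[clo(λx. (x x), ∅)] | E={x↦clo(λx. (x x), ∅)} | C=[x :: AP] | D=[(∅, {x↦clo(λx. (x x), ∅)}, ∅) :: (∅, {x↦clo(λx. (x x), ∅)}, ∅) :: (∅, ∅, ∅)]]
step 15: [S=[clo(λx. (x x), ∅) :: clo(λx. (x x), ∅)] | E={x↦clo(λx. (x x), ∅)} | C=[AP] | D=[(∅, {x↦clo(λx. (x x), ∅)}, ∅) :: (∅, {x↦clo(λx. (x x), ∅)}, ∅) :: (∅, ∅, ∅)]]
→ 15 transitions taken and the configuration is still not final: no result within 15 steps

Answer: DIVERGES (no final state within 15 steps)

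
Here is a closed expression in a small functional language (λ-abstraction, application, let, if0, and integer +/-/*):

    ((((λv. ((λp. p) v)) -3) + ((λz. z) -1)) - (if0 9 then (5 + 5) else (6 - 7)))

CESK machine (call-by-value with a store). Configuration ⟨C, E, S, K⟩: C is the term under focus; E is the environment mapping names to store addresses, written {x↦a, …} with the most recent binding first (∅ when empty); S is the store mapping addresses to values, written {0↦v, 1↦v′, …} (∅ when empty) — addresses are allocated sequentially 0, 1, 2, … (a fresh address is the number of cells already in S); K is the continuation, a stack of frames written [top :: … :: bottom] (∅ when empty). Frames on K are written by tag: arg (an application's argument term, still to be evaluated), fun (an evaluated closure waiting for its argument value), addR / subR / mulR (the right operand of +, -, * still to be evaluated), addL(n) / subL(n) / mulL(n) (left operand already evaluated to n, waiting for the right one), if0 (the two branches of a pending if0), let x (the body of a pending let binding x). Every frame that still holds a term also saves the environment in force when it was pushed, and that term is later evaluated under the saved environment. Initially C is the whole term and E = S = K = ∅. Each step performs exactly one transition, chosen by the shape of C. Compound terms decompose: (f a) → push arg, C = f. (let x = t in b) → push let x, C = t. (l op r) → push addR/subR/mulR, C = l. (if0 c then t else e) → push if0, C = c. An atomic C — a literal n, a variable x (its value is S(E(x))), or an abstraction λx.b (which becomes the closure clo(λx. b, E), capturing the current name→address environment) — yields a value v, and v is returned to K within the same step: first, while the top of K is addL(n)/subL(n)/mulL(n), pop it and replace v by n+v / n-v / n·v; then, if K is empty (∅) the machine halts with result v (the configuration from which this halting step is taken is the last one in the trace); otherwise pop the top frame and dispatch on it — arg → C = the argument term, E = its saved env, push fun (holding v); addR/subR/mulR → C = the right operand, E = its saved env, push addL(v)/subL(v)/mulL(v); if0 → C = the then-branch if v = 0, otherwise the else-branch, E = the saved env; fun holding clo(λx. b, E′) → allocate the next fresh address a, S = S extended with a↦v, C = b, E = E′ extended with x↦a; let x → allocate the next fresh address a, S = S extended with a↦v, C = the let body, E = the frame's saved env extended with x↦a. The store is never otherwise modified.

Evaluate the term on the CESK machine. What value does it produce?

Answer: -3

Execution trace:
step 0: [C=((((λv. ((λp. p) v)) -3) + ((λz. z) -1)) - (if0 9 then (5 + 5) else (6 - 7))) | E=∅ | S=∅ | K=∅]
step 1: [C=(((λv. ((λp. p) v)) -3) + ((λz. z) -1)) | E=∅ | S=∅ | K=[subR]]
step 2: [C=((λv. ((λp. p) v)) -3) | E=∅ | S=∅ | K=[addR :: subR]]
step 3: [C=(λv. ((λp. p) v)) | E=∅ | S=∅ | K=[arg :: addR :: subR]]
step 4: [C=-3 | E=∅ | S=∅ | K=[fun :: addR :: subR]]
step 5: [C=((λp. p) v) | E={v↦0} | S={0↦-3} | K=[addR :: subR]]
step 6: [C=(λp. p) | E={v↦0} | S={0↦-3} | K=[arg :: addR :: subR]]
step 7: [C=v | E={v↦0} | S={0↦-3} | K=[fun :: addR :: subR]]
step 8: [C=p | E={p↦1, v↦0} | S={0↦-3, 1↦-3} | K=[addR :: subR]]
step 9: [C=((λz. z) -1) | E=∅ | S={0↦-3, 1↦-3} | K=[addL(-3) :: subR]]
step 10: [C=(λz. z) | E=∅ | S={0↦-3, 1↦-3} | K=[arg :: addL(-3) :: subR]]
step 11: [C=-1 | E=∅ | S={0↦-3, 1↦-3} | K=[fun :: addL(-3) :: subR]]
step 12: [C=z | E={z↦2} | S={0↦-3, 1↦-3, 2↦-1} | K=[addL(-3) :: subR]]
step 13: [C=(if0 9 then (5 + 5) else (6 - 7)) | E=∅ | S={0↦-3, 1↦-3, 2↦-1} | K=[subL(-4)]]
step 14: [C=9 | E=∅ | S={0↦-3, 1↦-3, 2↦-1} | K=[if0 :: subL(-4)]]
step 15: [C=(6 - 7) | E=∅ | S={0↦-3, 1↦-3, 2↦-1} | K=[subL(-4)]]
step 16: [C=6 | E=∅ | S={0↦-3, 1↦-3, 2↦-1} | K=[subR :: subL(-4)]]
step 17: [C=7 | E=∅ | S={0↦-3, 1↦-3, 2↦-1} | K=[subL(6) :: subL(-4)]]
→ final value -3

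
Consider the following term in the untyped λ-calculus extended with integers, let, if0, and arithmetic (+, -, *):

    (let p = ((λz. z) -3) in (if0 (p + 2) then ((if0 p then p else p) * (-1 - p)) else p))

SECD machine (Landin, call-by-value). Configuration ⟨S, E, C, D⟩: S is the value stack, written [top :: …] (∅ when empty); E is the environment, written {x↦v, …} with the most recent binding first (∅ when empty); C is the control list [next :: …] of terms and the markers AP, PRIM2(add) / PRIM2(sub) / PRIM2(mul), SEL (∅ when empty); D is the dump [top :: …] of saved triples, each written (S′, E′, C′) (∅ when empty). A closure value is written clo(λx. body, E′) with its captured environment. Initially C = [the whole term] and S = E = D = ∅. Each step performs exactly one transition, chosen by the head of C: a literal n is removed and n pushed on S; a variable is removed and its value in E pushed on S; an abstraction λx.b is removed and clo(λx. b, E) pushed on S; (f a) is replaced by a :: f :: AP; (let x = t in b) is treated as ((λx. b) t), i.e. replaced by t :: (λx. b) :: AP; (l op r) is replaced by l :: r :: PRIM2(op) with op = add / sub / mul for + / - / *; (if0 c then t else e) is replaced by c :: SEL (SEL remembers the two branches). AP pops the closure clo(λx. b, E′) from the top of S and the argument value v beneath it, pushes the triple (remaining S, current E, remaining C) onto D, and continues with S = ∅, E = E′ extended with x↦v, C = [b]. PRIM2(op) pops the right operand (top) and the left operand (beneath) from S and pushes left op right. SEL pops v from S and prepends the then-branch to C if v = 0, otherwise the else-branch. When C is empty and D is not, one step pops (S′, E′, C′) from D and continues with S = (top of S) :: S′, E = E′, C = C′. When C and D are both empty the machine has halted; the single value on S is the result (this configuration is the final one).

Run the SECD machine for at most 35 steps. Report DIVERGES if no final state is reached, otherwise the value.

Answer: -3

Machine steps:
0. <S=∅, E=∅, C=[(let p = ((λz. z) -3) in (if0 (p + 2) then ((if0 p then p else p) * (-1 - p)) else p))], D=∅>
1. <S=∅, E=∅, C=[((λz. z) -3) :: (λp. (if0 (p + 2) then ((if0 p then p else p) * (-1 - p)) else p)) :: AP], D=∅>
2. <S=∅, E=∅, C=[-3 :: (λz. z) :: AP :: (λp. (if0 (p + 2) then ((if0 p then p else p) * (-1 - p)) else p)) :: AP], D=∅>
3. <S=[-3], E=∅, C=[(λz. z) :: AP :: (λp. (if0 (p + 2) then ((if0 p then p else p) * (-1 - p)) else p)) :: AP], D=∅>
4. <S=[clo(λz. z, ∅) :: -3], E=∅, C=[AP :: (λp. (if0 (p + 2) then ((if0 p then p else p) * (-1 - p)) else p)) :: AP], D=∅>
5. <S=∅, E={z↦-3}, C=[z], D=[(∅, ∅, [(λp. (if0 (p + 2) then ((if0 p then p else p) * (-1 - p)) else p)) :: AP])]>
6. <S=[-3], E={z↦-3}, C=∅, D=[(∅, ∅, [(λp. (if0 (p + 2) then ((if0 p then p else p) * (-1 - p)) else p)) :: AP])]>
7. <S=[-3], E=∅, C=[(λp. (if0 (p + 2) then ((if0 p then p else p) * (-1 - p)) else p)) :: AP], D=∅>
8. <S=[clo(λp. (if0 (p + 2) then ((if0 p then p else p) * (-1 - p)) else p), ∅) :: -3], E=∅, C=[AP], D=∅>
9. <S=∅, E={p↦-3}, C=[(if0 (p + 2) then ((if0 p then p else p) * (-1 - p)) else p)], D=[(∅, ∅, ∅)]>
10. <S=∅, E={p↦-3}, C=[(p + 2) :: SEL], D=[(∅, ∅, ∅)]>
11. <S=∅, E={p↦-3}, C=[p :: 2 :: PRIM2(add) :: SEL], D=[(∅, ∅, ∅)]>
12. <S=[-3], E={p↦-3}, C=[2 :: PRIM2(add) :: SEL], D=[(∅, ∅, ∅)]>
13. <S=[2 :: -3], E={p↦-3}, C=[PRIM2(add) :: SEL], D=[(∅, ∅, ∅)]>
14. <S=[-1], E={p↦-3}, C=[SEL], D=[(∅, ∅, ∅)]>
15. <S=∅, E={p↦-3}, C=[p], D=[(∅, ∅, ∅)]>
16. <S=[-3], E={p↦-3}, C=∅, D=[(∅, ∅, ∅)]>
17. <S=[-3], E=∅, C=∅, D=∅>
→ final value -3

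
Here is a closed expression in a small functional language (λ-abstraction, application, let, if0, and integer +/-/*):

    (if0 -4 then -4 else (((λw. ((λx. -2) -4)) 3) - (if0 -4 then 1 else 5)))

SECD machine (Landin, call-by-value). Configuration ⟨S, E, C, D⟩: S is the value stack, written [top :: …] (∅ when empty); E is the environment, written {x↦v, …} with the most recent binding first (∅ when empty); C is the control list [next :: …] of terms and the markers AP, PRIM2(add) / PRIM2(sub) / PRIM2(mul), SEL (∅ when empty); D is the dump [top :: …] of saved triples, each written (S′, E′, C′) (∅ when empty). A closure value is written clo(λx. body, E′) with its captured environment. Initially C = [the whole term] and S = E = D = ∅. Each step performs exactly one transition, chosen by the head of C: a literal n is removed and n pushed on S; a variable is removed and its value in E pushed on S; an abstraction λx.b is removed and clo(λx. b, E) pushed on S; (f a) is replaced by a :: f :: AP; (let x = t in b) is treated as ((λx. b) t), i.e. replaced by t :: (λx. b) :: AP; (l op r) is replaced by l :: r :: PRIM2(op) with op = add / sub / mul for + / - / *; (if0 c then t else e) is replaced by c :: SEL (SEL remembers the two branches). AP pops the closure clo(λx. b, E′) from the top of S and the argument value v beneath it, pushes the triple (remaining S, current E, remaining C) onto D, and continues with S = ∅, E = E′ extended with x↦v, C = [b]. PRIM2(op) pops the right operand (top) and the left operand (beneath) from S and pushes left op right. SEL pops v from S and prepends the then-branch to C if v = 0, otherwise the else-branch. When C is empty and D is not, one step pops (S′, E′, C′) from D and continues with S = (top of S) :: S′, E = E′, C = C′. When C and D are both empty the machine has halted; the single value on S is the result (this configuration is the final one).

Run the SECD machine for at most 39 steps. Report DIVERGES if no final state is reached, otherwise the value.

step 0: [S=∅ | E=∅ | C=[(if0 -4 then -4 else (((λw. ((λx. -2) -4)) 3) - (if0 -4 then 1 else 5)))] | D=∅]
step 1: [S=∅ | E=∅ | C=[-4 :: SEL] | D=∅]
step 2: [S=[-4] | E=∅ | C=[SEL] | D=∅]
step 3: [S=∅ | E=∅ | C=[(((λw. ((λx. -2) -4)) 3) - (if0 -4 then 1 else 5))] | D=∅]
step 4: [S=∅ | E=∅ | C=[((λw. ((λx. -2) -4)) 3) :: (if0 -4 then 1 else 5) :: PRIM2(sub)] | D=∅]
step 5: [S=∅ | E=∅ | C=[3 :: (λw. ((λx. -2) -4)) :: AP :: (if0 -4 then 1 else 5) :: PRIM2(sub)] | D=∅]
step 6: [S=[3] | E=∅ | C=[(λw. ((λx. -2) -4)) :: AP :: (if0 -4 then 1 else 5) :: PRIM2(sub)] | D=∅]
step 7: [S=[clo(λw. ((λx. -2) -4), ∅) :: 3] | E=∅ | C=[AP :: (if0 -4 then 1 else 5) :: PRIM2(sub)] | D=∅]
step 8: [S=∅ | E={w↦3} | C=[((λx. -2) -4)] | D=[(∅, ∅, [(if0 -4 then 1 else 5) :: PRIM2(sub)])]]
step 9: [S=∅ | E={w↦3} | C=[-4 :: (λx. -2) :: AP] | D=[(∅, ∅, [(if0 -4 then 1 else 5) :: PRIM2(sub)])]]
step 10: [S=[-4] | E={w↦3} | C=[(λx. -2) :: AP] | D=[(∅, ∅, [(if0 -4 then 1 else 5) :: PRIM2(sub)])]]
step 11: [S=[clo(λx. -2, {w↦3}) :: -4] | E={w↦3} | C=[AP] | D=[(∅, ∅, [(if0 -4 then 1 else 5) :: PRIM2(sub)])]]
step 12: [S=∅ | E={x↦-4, w↦3} | C=[-2] | D=[(∅, {w↦3}, ∅) :: (∅, ∅, [(if0 -4 then 1 else 5) :: PRIM2(sub)])]]
step 13: [S=[-2] | E={x↦-4, w↦3} | C=∅ | D=[(∅, {w↦3}, ∅) :: (∅, ∅, [(if0 -4 then 1 else 5) :: PRIM2(sub)])]]
step 14: [S=[-2] | E={w↦3} | C=∅ | D=[(∅, ∅, [(if0 -4 then 1 else 5) :: PRIM2(sub)])]]
step 15: [S=[-2] | E=∅ | C=[(if0 -4 then 1 else 5) :: PRIM2(sub)] | D=∅]
step 16: [S=[-2] | E=∅ | C=[-4 :: SEL :: PRIM2(sub)] | D=∅]
step 17: [S=[-4 :: -2] | E=∅ | C=[SEL :: PRIM2(sub)] | D=∅]
step 18: [S=[-2] | E=∅ | C=[5 :: PRIM2(sub)] | D=∅]
step 19: [S=[5 :: -2] | E=∅ | C=[PRIM2(sub)] | D=∅]
step 20: [S=[-7] | E=∅ | C=∅ | D=∅]
→ final value -7

Answer: -7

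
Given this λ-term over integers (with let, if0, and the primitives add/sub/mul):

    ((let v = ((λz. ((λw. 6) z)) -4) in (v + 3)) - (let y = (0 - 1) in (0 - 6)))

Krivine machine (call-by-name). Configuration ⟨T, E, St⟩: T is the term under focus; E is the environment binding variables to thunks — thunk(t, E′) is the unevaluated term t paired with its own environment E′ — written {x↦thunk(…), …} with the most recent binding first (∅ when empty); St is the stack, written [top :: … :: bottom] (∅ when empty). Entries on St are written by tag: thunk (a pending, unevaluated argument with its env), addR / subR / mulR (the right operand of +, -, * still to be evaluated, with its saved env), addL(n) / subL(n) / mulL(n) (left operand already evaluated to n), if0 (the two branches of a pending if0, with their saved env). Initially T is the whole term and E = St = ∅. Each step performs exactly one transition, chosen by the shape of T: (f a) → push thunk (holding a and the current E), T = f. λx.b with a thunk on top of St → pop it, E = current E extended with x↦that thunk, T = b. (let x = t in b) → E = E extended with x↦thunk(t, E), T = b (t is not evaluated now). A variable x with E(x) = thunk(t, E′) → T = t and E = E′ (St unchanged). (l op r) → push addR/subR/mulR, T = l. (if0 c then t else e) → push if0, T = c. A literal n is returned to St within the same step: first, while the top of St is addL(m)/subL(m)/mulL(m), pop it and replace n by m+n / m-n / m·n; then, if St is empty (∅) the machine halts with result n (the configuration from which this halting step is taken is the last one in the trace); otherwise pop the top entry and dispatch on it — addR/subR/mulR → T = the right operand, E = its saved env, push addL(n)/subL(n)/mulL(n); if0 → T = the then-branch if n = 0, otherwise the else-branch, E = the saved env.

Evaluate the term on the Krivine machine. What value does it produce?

[0] ⟨T=((let v = ((λz. ((λw. 6) z)) -4) in (v + 3)) - (let y = (0 - 1) in (0 - 6))); E=∅; St=∅⟩
[1] ⟨T=(let v = ((λz. ((λw. 6) z)) -4) in (v + 3)); E=∅; St=[subR]⟩
[2] ⟨T=(v + 3); E={v↦thunk(((λz. ((λw. 6) z)) -4), ∅)}; St=[subR]⟩
[3] ⟨T=v; E={v↦thunk(((λz. ((λw. 6) z)) -4), ∅)}; St=[addR :: subR]⟩
[4] ⟨T=((λz. ((λw. 6) z)) -4); E=∅; St=[addR :: subR]⟩
[5] ⟨T=(λz. ((λw. 6) z)); E=∅; St=[thunk :: addR :: subR]⟩
[6] ⟨T=((λw. 6) z); E={z↦thunk(-4, ∅)}; St=[addR :: subR]⟩
[7] ⟨T=(λw. 6); E={z↦thunk(-4, ∅)}; St=[thunk :: addR :: subR]⟩
[8] ⟨T=6; E={w↦thunk(z, {z↦thunk(-4, ∅)}), z↦thunk(-4, ∅)}; St=[addR :: subR]⟩
[9] ⟨T=3; E={v↦thunk(((λz. ((λw. 6) z)) -4), ∅)}; St=[addL(6) :: subR]⟩
[10] ⟨T=(let y = (0 - 1) in (0 - 6)); E=∅; St=[subL(9)]⟩
[11] ⟨T=(0 - 6); E={y↦thunk((0 - 1), ∅)}; St=[subL(9)]⟩
[12] ⟨T=0; E={y↦thunk((0 - 1), ∅)}; St=[subR :: subL(9)]⟩
[13] ⟨T=6; E={y↦thunk((0 - 1), ∅)}; St=[subL(0) :: subL(9)]⟩
→ final value 15

Answer: 15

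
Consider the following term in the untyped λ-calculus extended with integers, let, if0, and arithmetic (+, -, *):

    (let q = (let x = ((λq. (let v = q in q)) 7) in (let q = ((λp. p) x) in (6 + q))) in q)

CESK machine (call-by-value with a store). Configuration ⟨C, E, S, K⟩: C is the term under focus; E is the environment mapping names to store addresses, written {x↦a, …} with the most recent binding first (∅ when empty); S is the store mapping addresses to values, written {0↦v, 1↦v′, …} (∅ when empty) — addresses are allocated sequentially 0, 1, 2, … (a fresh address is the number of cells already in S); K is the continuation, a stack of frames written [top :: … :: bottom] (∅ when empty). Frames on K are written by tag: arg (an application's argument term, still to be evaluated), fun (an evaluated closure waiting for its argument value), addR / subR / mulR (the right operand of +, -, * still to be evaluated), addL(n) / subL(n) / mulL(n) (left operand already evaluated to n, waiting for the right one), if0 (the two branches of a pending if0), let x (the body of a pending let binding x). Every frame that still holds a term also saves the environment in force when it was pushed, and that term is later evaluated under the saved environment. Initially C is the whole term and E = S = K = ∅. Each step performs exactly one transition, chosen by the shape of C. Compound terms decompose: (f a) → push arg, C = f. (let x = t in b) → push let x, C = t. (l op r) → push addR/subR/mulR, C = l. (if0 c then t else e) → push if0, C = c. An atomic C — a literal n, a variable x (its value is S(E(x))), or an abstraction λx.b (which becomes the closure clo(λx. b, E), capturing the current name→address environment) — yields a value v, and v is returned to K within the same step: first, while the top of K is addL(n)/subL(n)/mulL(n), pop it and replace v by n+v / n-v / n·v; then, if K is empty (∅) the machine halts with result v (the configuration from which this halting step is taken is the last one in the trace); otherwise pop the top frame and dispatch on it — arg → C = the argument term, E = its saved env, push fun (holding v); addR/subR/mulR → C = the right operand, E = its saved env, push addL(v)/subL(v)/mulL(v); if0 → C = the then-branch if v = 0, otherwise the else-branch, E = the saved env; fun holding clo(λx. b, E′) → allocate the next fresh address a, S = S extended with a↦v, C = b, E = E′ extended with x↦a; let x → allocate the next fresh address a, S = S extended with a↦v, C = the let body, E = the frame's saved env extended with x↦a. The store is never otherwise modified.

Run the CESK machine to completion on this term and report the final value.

[0] [C=(let q = (let x = ((λq. (let v = q in q)) 7) in (let q = ((λp. p) x) in (6 + q))) in q) | E=∅ | S=∅ | K=∅]
[1] [C=(let x = ((λq. (let v = q in q)) 7) in (let q = ((λp. p) x) in (6 + q))) | E=∅ | S=∅ | K=[let q]]
[2] [C=((λq. (let v = q in q)) 7) | E=∅ | S=∅ | K=[let x :: let q]]
[3] [C=(λq. (let v = q in q)) | E=∅ | S=∅ | K=[arg :: let x :: let q]]
[4] [C=7 | E=∅ | S=∅ | K=[fun :: let x :: let q]]
[5] [C=(let v = q in q) | E={q↦0} | S={0↦7} | K=[let x :: let q]]
[6] [C=q | E={q↦0} | S={0↦7} | K=[let v :: let x :: let q]]
[7] [C=q | E={v↦1, q↦0} | S={0↦7, 1↦7} | K=[let x :: let q]]
[8] [C=(let q = ((λp. p) x) in (6 + q)) | E={x↦2} | S={0↦7, 1↦7, 2↦7} | K=[let q]]
[9] [C=((λp. p) x) | E={x↦2} | S={0↦7, 1↦7, 2↦7} | K=[let q :: let q]]
[10] [C=(λp. p) | E={x↦2} | S={0↦7, 1↦7, 2↦7} | K=[arg :: let q :: let q]]
[11] [C=x | E={x↦2} | S={0↦7, 1↦7, 2↦7} | K=[fun :: let q :: let q]]
[12] [C=p | E={p↦3, x↦2} | S={0↦7, 1↦7, 2↦7, 3↦7} | K=[let q :: let q]]
[13] [C=(6 + q) | E={q↦4, x↦2} | S={0↦7, 1↦7, 2↦7, 3↦7, 4↦7} | K=[let q]]
[14] [C=6 | E={q↦4, x↦2} | S={0↦7, 1↦7, 2↦7, 3↦7, 4↦7} | K=[addR :: let q]]
[15] [C=q | E={q↦4, x↦2} | S={0↦7, 1↦7, 2↦7, 3↦7, 4↦7} | K=[addL(6) :: let q]]
[16] [C=q | E={q↦5} | S={0↦7, 1↦7, 2↦7, 3↦7, 4↦7, 5↦13} | K=∅]
→ final value 13

Answer: 13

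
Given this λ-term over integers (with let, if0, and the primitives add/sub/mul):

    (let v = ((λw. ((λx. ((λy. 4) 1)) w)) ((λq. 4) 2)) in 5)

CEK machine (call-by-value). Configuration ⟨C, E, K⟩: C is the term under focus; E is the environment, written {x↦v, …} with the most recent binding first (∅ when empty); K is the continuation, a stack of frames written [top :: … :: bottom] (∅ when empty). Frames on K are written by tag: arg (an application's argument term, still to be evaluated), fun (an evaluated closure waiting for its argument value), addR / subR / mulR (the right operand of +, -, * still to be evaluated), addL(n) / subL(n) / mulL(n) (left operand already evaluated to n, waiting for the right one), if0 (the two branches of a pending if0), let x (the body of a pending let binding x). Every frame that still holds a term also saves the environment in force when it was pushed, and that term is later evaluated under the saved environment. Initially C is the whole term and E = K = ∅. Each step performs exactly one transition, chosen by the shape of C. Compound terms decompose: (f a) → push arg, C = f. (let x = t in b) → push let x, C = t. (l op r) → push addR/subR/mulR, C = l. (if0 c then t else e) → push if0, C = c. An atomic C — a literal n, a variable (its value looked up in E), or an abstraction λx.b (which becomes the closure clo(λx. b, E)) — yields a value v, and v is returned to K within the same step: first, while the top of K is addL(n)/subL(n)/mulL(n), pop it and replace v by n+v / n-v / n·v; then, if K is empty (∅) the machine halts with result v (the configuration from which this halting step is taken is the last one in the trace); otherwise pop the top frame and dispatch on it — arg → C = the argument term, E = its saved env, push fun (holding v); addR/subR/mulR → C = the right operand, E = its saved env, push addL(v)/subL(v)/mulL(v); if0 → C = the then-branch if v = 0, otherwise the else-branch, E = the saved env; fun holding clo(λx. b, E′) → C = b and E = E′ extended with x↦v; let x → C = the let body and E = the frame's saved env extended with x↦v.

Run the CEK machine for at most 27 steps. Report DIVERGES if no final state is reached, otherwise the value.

step 0: ⟨C=(let v = ((λw. ((λx. ((λy. 4) 1)) w)) ((λq. 4) 2)) in 5); E=∅; K=∅⟩
step 1: ⟨C=((λw. ((λx. ((λy. 4) 1)) w)) ((λq. 4) 2)); E=∅; K=[let v]⟩
step 2: ⟨C=(λw. ((λx. ((λy. 4) 1)) w)); E=∅; K=[arg :: let v]⟩
step 3: ⟨C=((λq. 4) 2); E=∅; K=[fun :: let v]⟩
step 4: ⟨C=(λq. 4); E=∅; K=[arg :: fun :: let v]⟩
step 5: ⟨C=2; E=∅; K=[fun :: fun :: let v]⟩
step 6: ⟨C=4; E={q↦2}; K=[fun :: let v]⟩
step 7: ⟨C=((λx. ((λy. 4) 1)) w); E={w↦4}; K=[let v]⟩
step 8: ⟨C=(λx. ((λy. 4) 1)); E={w↦4}; K=[arg :: let v]⟩
step 9: ⟨C=w; E={w↦4}; K=[fun :: let v]⟩
step 10: ⟨C=((λy. 4) 1); E={x↦4, w↦4}; K=[let v]⟩
step 11: ⟨C=(λy. 4); E={x↦4, w↦4}; K=[arg :: let v]⟩
step 12: ⟨C=1; E={x↦4, w↦4}; K=[fun :: let v]⟩
step 13: ⟨C=4; E={y↦1, x↦4, w↦4}; K=[let v]⟩
step 14: ⟨C=5; E={v↦4}; K=∅⟩
→ final value 5

Answer: 5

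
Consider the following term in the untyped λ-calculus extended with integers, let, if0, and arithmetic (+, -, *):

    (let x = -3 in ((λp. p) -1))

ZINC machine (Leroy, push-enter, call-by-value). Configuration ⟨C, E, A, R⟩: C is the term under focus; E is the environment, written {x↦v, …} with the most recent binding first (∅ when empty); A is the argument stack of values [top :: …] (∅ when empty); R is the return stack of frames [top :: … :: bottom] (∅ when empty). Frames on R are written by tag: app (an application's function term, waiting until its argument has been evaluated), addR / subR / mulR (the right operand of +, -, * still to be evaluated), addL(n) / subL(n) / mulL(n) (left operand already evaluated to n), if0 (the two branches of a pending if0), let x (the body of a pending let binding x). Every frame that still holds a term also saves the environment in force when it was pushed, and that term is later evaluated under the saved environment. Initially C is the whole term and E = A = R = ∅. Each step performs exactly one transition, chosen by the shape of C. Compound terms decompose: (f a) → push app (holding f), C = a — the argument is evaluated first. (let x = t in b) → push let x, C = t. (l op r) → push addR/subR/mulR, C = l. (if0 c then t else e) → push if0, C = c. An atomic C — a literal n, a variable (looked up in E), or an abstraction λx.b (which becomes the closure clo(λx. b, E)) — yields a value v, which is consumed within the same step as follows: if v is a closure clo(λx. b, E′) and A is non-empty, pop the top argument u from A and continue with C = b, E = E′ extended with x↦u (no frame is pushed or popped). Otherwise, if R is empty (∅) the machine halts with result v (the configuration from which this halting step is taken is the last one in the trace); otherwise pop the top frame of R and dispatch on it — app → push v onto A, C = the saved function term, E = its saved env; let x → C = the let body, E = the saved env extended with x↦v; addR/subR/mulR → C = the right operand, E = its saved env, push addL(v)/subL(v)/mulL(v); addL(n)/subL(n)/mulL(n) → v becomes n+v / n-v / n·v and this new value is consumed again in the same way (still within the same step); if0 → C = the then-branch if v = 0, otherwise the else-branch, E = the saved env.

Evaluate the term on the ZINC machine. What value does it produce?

step 0: [C=(let x = -3 in ((λp. p) -1)) | E=∅ | A=∅ | R=∅]
step 1: [C=-3 | E=∅ | A=∅ | R=[let x]]
step 2: [C=((λp. p) -1) | E={x↦-3} | A=∅ | R=∅]
step 3: [C=-1 | E={x↦-3} | A=∅ | R=[app]]
step 4: [C=(λp. p) | E={x↦-3} | A=[-1] | R=∅]
step 5: [C=p | E={p↦-1, x↦-3} | A=∅ | R=∅]
→ final value -1

Answer: -1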